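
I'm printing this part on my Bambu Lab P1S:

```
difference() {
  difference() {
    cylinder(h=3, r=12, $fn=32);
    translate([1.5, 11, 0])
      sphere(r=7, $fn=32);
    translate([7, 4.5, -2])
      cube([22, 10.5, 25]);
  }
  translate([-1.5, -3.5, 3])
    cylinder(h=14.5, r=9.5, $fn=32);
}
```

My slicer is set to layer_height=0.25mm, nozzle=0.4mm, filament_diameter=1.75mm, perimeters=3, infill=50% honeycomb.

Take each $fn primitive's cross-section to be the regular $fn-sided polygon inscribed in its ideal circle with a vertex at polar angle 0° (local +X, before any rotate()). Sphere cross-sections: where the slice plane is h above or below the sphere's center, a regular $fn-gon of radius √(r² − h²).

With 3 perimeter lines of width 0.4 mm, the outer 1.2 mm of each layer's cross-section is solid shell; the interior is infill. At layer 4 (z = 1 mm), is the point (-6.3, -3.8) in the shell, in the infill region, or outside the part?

infill

At z = 1 mm: the r=12 cylinder contributes a regular 32-gon of circumradius 12; the sphere at (1.5, 11): section is a regular 32-gon, circumradius = √(r²−h²) = √(7²−1²) = 6.928; the cube at (7, 4.5) is present — its section is the full 22×10.5 rectangle; Subtracting the remaining from the first: starting from the r=12 cylinder, the r=7 sphere at (1.5, 11) partially overlaps it — only the 77.19 mm² overlap (of its 149.83 mm²) is removed, clipping the outline; the 22×10.5 cube at (7, 4.5) partially overlaps it — only the 11.00 mm² overlap (of its 231.00 mm²) is removed, clipping the outline — 1 connected region; the cylinder at (-1.5, -3.5) is absent (z outside [3, 17.5]); After the difference (first − rest): none of the subtracted shapes is present at this height, so the result so far is unchanged — 1 connected region. Overall, the cross-section is a single solid region. The nearest boundary edge runs (-9.98, -6.67)→(-11.09, -4.59); distance from the point to it = 4.59 mm. The point is inside the cross-section and 4.59 mm from the nearest boundary — more than the 1.2 mm shell width (3 × 0.4), so it's in the infill interior.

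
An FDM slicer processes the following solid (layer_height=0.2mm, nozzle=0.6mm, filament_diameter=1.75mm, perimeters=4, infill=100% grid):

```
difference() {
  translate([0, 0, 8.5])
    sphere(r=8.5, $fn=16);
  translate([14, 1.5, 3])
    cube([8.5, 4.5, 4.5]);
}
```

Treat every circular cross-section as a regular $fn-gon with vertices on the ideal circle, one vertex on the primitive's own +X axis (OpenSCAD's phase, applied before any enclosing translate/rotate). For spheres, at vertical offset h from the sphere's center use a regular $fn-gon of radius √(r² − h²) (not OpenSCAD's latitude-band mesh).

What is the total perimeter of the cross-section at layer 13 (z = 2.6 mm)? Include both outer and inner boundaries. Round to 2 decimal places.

38.20 mm

At z = 2.6 mm: the r=8.5 sphere contributes a regular 16-gon of circumradius √(8.5²−5.9²) = 6.119 (perimeter = 2·16·6.119·sin(180°/16) = 38.20 mm); the cube at (14, 1.5) is not intersected at this z (z outside [3, 7.5]); Subtracting the remaining from the first: none of the subtracted shapes is present at this height, so the r=8.5 sphere is unchanged — boundary = 38.20 mm. Overall, the cross-section is a single solid region. Total boundary length (outer) = 38.20 mm.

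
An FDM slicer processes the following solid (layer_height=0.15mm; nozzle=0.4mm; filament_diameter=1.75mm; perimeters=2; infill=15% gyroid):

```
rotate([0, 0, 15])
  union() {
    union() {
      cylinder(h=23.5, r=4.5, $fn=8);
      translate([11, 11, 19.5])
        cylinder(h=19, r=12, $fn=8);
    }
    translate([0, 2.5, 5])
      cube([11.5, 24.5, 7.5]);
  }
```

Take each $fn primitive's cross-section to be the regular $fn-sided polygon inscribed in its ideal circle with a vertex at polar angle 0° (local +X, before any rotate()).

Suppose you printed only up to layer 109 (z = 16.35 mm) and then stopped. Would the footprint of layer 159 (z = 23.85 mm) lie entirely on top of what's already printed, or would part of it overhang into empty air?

part overhangs

Compare the two slices. At z = 16.35: the r=4.5 cylinder gives a regular 8-gon of circumradius 4.5 (constant along its height) (area = (8/2)·4.500²·sin(360°/8) = 57.28 mm²); the cylinder at (11, 11) is not intersected at this z (z outside [19.5, 38.5]); Taking the union: only the r=4.5 cylinder is present, so the union is just that shape — area = 57.28 mm²; the cube at (0, 2.5) is not intersected at this z (z outside [5, 12.5]); Merging all regions: only that combined region is present, so the union is just that shape — area = 57.28 mm²; (whole slice rotated 15° about Z — lengths, areas and connectivity unchanged). At z = 23.85: the cylinder does not reach this height (z outside [0, 23.5]); the r=12 cylinder at (11, 11) contributes a regular 8-gon of circumradius 12 (area = (8/2)·12.000²·sin(360°/8) = 407.29 mm²); Taking the union: only the r=12 cylinder at (11, 11) is present, so the union is just that shape — area = 407.29 mm²; the cube at (0, 2.5) is not intersected at this z (z outside [5, 12.5]); Combining (union): only that combined region is present, so the union is just that shape — area = 407.29 mm²; (rotated 15° about Z; rotation is an isometry so areas/perimeters/island counts are preserved). Checking containment: at z = 23.85 the cross-section extends beyond the z = 16.35 cross-section by about 406.22 mm².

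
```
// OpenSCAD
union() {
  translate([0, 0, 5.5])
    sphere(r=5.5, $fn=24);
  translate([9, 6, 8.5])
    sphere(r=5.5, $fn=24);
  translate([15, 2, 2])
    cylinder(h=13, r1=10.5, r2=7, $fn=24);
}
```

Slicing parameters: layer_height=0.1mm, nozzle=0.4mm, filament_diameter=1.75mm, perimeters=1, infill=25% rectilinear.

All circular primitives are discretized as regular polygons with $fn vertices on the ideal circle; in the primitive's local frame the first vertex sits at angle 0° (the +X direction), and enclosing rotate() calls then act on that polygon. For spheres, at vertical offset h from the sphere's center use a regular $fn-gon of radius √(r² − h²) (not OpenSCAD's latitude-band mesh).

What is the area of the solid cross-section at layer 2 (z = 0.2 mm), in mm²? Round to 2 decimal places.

6.71 mm²

At z = 0.2 mm: the r=5.5 sphere contributes a regular 24-gon of circumradius √(5.5²−5.3²) = 1.470 (area = (24/2)·1.470²·sin(360°/24) = 6.71 mm²); the sphere at (9, 6) does not reach this height (|z−center|=8.300 > r=5.5); the cone at (15, 2) is absent (z outside [2, 15]); Combining (union): only the r=5.5 sphere is present, so the union is just that shape — area = 6.71 mm². Overall, the cross-section is a single solid region. Net area = 6.71 mm².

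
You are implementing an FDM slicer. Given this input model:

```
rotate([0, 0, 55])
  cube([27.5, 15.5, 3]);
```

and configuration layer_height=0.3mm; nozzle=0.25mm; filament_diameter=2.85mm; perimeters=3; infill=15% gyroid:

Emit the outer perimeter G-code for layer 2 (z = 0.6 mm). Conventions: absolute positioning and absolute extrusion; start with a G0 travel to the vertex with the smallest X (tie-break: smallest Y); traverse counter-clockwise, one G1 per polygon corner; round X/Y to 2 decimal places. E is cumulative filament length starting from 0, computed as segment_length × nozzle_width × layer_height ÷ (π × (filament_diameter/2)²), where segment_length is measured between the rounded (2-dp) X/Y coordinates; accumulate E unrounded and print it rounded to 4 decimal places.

G0 X-12.70 Y8.89 Z0.60
G1 X0.00 Y0.00 E0.1823
G1 X15.77 Y22.53 E0.5056
G1 X3.08 Y31.42 E0.6877
G1 X-12.70 Y8.89 E1.0111

At z = 0.6 mm: the cube (footprint 27.5×15.5) is included at this height; (rotated 55° about Z; rotation is an isometry so areas/perimeters/island counts are preserved). The outline is a single polygon with 4 vertices. Extrusion per mm of travel: 0.25 × 0.3 / (π × 1.425²) = 0.011757. Accumulating E over each segment gives final E = 1.0111.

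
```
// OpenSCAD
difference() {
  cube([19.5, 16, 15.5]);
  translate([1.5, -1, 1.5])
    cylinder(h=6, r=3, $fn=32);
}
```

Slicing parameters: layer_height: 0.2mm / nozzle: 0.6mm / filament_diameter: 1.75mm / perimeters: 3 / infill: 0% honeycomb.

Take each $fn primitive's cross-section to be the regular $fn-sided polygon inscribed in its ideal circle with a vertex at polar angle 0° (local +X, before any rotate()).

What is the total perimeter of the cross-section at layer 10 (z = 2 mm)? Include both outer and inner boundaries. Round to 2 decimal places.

70.36 mm

At z = 2 mm: the cube is present — its section is the full 19.5×16 rectangle (perimeter 71.00 mm); the cylinder at (1.5, -1): section is a regular 32-gon, circumradius r=3 (perimeter = 2·32·3.000·sin(180°/32) = 18.82 mm); Subtracting the remaining from the first: starting from the 19.5×16 cube, the r=3 cylinder at (1.5, -1) partially overlaps it — only the 6.88 mm² overlap (of its 28.09 mm²) is removed, clipping the outline — boundary = 70.36 mm. Overall, the cross-section is a single solid region. Total boundary length (outer) = 70.36 mm.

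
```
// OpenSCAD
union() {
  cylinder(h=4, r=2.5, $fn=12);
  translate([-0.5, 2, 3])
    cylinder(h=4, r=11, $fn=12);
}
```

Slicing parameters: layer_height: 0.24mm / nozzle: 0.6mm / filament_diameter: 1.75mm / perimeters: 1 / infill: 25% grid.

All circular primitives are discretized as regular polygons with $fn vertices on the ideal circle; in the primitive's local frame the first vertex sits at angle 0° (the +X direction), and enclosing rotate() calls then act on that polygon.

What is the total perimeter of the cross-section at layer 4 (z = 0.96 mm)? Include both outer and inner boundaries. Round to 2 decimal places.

At z = 0.96 mm: the cylinder: section is a regular 12-gon, circumradius r=2.5 (perimeter = 2·12·2.500·sin(180°/12) = 15.53 mm); the cylinder at (-0.5, 2) is not intersected at this z (z outside [3, 7]); Combining (union): only the r=2.5 cylinder is present, so the union is just that shape — boundary = 15.53 mm. Overall, the cross-section is a single solid region. Total boundary length (outer) = 15.53 mm.

15.53 mm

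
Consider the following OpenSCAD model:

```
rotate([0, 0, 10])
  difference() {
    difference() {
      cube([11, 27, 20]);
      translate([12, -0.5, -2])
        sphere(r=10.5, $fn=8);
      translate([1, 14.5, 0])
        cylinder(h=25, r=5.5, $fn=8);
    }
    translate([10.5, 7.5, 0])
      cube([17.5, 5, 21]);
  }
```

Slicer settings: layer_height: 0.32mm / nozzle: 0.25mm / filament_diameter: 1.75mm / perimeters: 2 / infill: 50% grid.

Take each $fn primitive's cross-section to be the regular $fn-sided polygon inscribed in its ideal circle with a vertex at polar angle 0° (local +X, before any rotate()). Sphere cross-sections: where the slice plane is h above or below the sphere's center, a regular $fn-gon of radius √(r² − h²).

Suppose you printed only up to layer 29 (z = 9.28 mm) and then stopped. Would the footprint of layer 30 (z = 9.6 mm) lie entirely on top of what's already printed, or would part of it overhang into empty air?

entirely on top

Compare the two slices. At z = 9.28: the cube is present — its section is the full 11×27 rectangle (area 297.00 mm²); the sphere at (12, -0.5) does not reach this height (|z−center|=11.280 > r=10.5); the r=5.5 cylinder at (1, 14.5) contributes a regular 8-gon of circumradius 5.5 (area = (8/2)·5.500²·sin(360°/8) = 85.56 mm²); After the difference (first − rest): starting from the 11×27 cube (297.00 mm²), the r=5.5 cylinder at (1, 14.5) partially overlaps it — only the 53.37 mm² overlap (of its 85.56 mm²) is removed, clipping the outline — area = 243.63 mm²; the cube at (10.5, 7.5) (footprint 17.5×5) is included at this height (area 87.50 mm²); Taking the first minus the rest: starting from the result so far (243.63 mm²), the 17.5×5 cube at (10.5, 7.5) partially overlaps it — only the 2.50 mm² overlap (of its 87.50 mm²) is removed, clipping the outline — area = 241.13 mm²; (whole slice rotated 10° about Z — lengths, areas and connectivity unchanged). At z = 9.6: the cube (footprint 11×27) is included at this height (area 297.00 mm²); the sphere at (12, -0.5) is not intersected at this z (|z−center|=11.600 > r=10.5); the r=5.5 cylinder at (1, 14.5) contributes a regular 8-gon of circumradius 5.5 (area = (8/2)·5.500²·sin(360°/8) = 85.56 mm²); Subtracting the remaining from the first: starting from the 11×27 cube (297.00 mm²), the r=5.5 cylinder at (1, 14.5) partially overlaps it — only the 53.37 mm² overlap (of its 85.56 mm²) is removed, clipping the outline — area = 243.63 mm²; the cube at (10.5, 7.5) (footprint 17.5×5) is included at this height (area 87.50 mm²); Taking the first minus the rest: starting from the result so far (243.63 mm²), the 17.5×5 cube at (10.5, 7.5) partially overlaps it — only the 2.50 mm² overlap (of its 87.50 mm²) is removed, clipping the outline — area = 241.13 mm²; (whole slice rotated 10° about Z — lengths, areas and connectivity unchanged). Checking containment: the cross-section at z = 9.6 is a subset of the cross-section at z = 9.28.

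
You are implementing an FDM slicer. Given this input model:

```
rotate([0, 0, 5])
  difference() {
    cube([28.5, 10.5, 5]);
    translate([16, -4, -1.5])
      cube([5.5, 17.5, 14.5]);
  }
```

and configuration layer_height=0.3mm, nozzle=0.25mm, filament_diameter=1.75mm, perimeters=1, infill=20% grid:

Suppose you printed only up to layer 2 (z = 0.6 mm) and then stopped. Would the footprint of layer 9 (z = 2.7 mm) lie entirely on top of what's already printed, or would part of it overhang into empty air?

Compare the two slices. At z = 0.6: the 28.5×10.5 cube contributes its full rectangle (area 299.25 mm²); the 5.5×17.5 cube at (16, -4) contributes its full rectangle (area 96.25 mm²); After the difference (first − rest): starting from the 28.5×10.5 cube (299.25 mm²), the 5.5×17.5 cube at (16, -4) partially overlaps it — only the 57.75 mm² overlap (of its 96.25 mm²) is removed, clipping the outline — area = 241.50 mm²; (rotated 5° about Z; rotation is an isometry so areas/perimeters/island counts are preserved). At z = 2.7: the 28.5×10.5 cube contributes its full rectangle (area 299.25 mm²); the cube at (16, -4) is present — its section is the full 5.5×17.5 rectangle (area 96.25 mm²); After the difference (first − rest): starting from the 28.5×10.5 cube (299.25 mm²), the 5.5×17.5 cube at (16, -4) partially overlaps it — only the 57.75 mm² overlap (of its 96.25 mm²) is removed, clipping the outline — area = 241.50 mm²; (whole slice rotated 5° about Z — lengths, areas and connectivity unchanged). Checking containment: the cross-section at z = 2.7 is a subset of the cross-section at z = 0.6.

entirely on top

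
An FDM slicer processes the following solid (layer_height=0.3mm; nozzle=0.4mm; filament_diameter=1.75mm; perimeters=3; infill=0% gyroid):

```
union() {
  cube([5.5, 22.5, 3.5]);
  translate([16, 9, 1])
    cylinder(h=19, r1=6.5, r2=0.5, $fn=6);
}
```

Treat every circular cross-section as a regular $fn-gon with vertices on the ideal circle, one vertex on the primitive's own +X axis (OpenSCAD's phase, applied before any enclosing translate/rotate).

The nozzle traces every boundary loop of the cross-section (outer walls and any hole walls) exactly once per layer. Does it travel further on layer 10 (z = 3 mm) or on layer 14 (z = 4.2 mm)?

layer 10 (z = 3 mm)

Layer 10 (z = 3): the cube (footprint 5.5×22.5) is included at this height (perimeter 56.00 mm); the cone at (16, 9): at t=0.105 of its height the radius interpolates to r₁+(r₂−r₁)t = 5.868, giving a regular 6-gon of that circumradius (perimeter = 2·6·5.868·sin(180°/6) = 35.21 mm); Merging all regions: the 2 present regions are separate (no shared area or edge), so areas and boundary lengths simply add and each stays a separate island — boundary = 91.21 mm. So its perimeter = 91.21 mm. Layer 14 (z = 4.2): the cube is not intersected at this z (z outside [0, 3.5]); the cone at (16, 9) contributes a regular 6-gon of circumradius 5.489 (interpolated between r1=6.5 and r2=0.5 at t=0.168) (perimeter = 2·6·5.489·sin(180°/6) = 32.94 mm); Combining (union): only the cone at (16, 9) is present, so the union is just that shape — boundary = 32.94 mm. So its perimeter = 32.94 mm. Layer 10 is larger (91.21 vs 32.94 mm).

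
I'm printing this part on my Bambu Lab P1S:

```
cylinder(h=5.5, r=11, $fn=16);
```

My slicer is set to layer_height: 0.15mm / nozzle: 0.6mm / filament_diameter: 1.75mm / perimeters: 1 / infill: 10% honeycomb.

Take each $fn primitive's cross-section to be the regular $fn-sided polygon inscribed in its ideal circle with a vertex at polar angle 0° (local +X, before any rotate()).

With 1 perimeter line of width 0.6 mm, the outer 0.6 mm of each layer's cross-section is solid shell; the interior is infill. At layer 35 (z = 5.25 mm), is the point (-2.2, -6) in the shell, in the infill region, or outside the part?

At z = 5.25 mm: the cylinder: section is a regular 16-gon, circumradius r=11. Overall, the cross-section is a single solid region. The nearest boundary edge runs (-4.21, -10.16)→(-0.00, -11.00); distance from the point to it = 4.47 mm. The point is inside the cross-section and 4.47 mm from the nearest boundary — more than the 0.6 mm shell width (1 × 0.6), so it's in the infill interior.

infill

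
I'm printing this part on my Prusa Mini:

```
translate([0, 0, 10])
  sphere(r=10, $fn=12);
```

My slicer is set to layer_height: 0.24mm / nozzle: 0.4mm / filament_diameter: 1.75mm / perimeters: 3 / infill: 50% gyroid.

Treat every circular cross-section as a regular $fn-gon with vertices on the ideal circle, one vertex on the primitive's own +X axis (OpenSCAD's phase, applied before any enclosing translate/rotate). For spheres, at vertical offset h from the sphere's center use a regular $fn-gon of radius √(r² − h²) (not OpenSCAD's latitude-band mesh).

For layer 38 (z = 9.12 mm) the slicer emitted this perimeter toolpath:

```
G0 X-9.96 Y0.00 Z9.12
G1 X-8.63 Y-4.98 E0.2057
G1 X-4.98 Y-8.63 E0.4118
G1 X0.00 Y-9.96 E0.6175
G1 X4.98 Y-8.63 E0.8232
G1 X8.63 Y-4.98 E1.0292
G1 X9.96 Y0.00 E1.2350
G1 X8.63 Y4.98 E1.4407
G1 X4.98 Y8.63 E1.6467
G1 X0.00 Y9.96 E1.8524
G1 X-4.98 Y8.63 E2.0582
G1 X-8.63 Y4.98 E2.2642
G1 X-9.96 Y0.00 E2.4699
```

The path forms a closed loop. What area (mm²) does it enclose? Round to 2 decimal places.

297.76 mm²

Apply the shoelace formula to the sequence of (X, Y) vertices; enclosed area = 297.76 mm².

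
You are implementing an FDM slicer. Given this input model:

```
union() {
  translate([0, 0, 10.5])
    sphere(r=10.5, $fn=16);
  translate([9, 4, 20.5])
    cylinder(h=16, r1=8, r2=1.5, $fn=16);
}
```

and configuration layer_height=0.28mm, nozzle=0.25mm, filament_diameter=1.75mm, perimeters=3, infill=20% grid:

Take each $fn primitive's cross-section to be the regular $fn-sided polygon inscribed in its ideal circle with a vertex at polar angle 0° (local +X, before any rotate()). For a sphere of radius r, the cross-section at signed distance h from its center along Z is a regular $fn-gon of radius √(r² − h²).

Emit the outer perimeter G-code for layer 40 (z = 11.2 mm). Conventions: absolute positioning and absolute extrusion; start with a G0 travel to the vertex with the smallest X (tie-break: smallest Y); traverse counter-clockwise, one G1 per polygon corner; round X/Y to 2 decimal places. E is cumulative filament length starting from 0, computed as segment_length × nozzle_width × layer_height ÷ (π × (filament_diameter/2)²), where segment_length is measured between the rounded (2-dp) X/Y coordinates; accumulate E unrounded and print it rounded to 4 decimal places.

At z = 11.2 mm: the sphere: section is a regular 16-gon, circumradius = √(r²−h²) = √(10.5²−0.7²) = 10.477; the cone at (9, 4) is absent (z outside [20.5, 36.5]); Taking the union: only the r=10.5 sphere is present, so the union is just that shape — 1 connected region. The outline is a single polygon with 16 vertices. Extrusion per mm of travel: 0.25 × 0.28 / (π × 0.875²) = 0.029103. Accumulating E over each segment gives final E = 1.9038.

G0 X-10.48 Y0.00 Z11.20
G1 X-9.68 Y-4.01 E0.1190
G1 X-7.41 Y-7.41 E0.2380
G1 X-4.01 Y-9.68 E0.3570
G1 X0.00 Y-10.48 E0.4760
G1 X4.01 Y-9.68 E0.5950
G1 X7.41 Y-7.41 E0.7139
G1 X9.68 Y-4.01 E0.8329
G1 X10.48 Y0.00 E0.9519
G1 X9.68 Y4.01 E1.0709
G1 X7.41 Y7.41 E1.1899
G1 X4.01 Y9.68 E1.3089
G1 X0.00 Y10.48 E1.4279
G1 X-4.01 Y9.68 E1.5469
G1 X-7.41 Y7.41 E1.6658
G1 X-9.68 Y4.01 E1.7848
G1 X-10.48 Y0.00 E1.9038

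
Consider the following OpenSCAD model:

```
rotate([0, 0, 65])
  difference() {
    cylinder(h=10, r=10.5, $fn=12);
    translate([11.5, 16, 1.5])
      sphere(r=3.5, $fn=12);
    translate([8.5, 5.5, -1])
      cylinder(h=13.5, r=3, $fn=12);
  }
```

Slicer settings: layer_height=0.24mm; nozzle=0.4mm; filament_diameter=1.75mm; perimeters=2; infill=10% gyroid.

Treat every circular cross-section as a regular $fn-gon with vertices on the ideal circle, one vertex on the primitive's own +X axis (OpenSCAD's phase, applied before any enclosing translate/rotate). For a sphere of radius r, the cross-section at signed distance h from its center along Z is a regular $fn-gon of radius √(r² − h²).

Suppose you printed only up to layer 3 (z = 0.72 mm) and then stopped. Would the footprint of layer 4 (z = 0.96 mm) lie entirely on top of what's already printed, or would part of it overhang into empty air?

Compare the two slices. At z = 0.72: the cylinder: section is a regular 12-gon, circumradius r=10.5 (area = (12/2)·10.500²·sin(360°/12) = 330.75 mm²); the sphere at (11.5, 16): section is a regular 12-gon, circumradius = √(r²−h²) = √(3.5²−0.78²) = 3.412 (area = (12/2)·3.412²·sin(360°/12) = 34.92 mm²); the cylinder at (8.5, 5.5): section is a regular 12-gon, circumradius r=3 (area = (12/2)·3.000²·sin(360°/12) = 27.00 mm²); Subtracting the remaining from the first: starting from the r=10.5 cylinder (330.75 mm²), the r=3.5 sphere at (11.5, 16) misses the remaining region (no effect); the r=3 cylinder at (8.5, 5.5) partially overlaps it — only the 13.40 mm² overlap (of its 27.00 mm²) is removed, clipping the outline — area = 317.35 mm²; (rotated 65° about Z; rotation is an isometry so areas/perimeters/island counts are preserved). At z = 0.96: the r=10.5 cylinder gives a regular 12-gon of circumradius 10.5 (constant along its height) (area = (12/2)·10.500²·sin(360°/12) = 330.75 mm²); the sphere at (11.5, 16): section is a regular 12-gon, circumradius = √(r²−h²) = √(3.5²−0.54²) = 3.458 (area = (12/2)·3.458²·sin(360°/12) = 35.88 mm²); the cylinder at (8.5, 5.5): section is a regular 12-gon, circumradius r=3 (area = (12/2)·3.000²·sin(360°/12) = 27.00 mm²); Subtracting the remaining from the first: starting from the r=10.5 cylinder (330.75 mm²), the r=3.5 sphere at (11.5, 16) misses the remaining region (no effect); the r=3 cylinder at (8.5, 5.5) partially overlaps it — only the 13.40 mm² overlap (of its 27.00 mm²) is removed, clipping the outline — area = 317.35 mm²; (whole slice rotated 65° about Z — lengths, areas and connectivity unchanged). Checking containment: the cross-section at z = 0.96 is a subset of the cross-section at z = 0.72.

entirely on top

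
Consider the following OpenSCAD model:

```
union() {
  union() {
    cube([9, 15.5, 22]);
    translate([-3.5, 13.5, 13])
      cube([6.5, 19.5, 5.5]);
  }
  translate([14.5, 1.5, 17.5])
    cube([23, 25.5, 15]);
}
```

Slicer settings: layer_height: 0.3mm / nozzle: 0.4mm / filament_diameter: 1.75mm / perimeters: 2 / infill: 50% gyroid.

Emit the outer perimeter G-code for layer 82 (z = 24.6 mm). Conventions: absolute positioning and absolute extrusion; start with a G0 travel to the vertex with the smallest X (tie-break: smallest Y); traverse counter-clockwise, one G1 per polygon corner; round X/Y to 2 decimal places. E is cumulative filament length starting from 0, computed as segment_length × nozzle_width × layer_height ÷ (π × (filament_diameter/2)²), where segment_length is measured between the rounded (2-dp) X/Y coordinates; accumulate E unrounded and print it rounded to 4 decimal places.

G0 X14.50 Y1.50 Z24.60
G1 X37.50 Y1.50 E1.1475
G1 X37.50 Y27.00 E2.4197
G1 X14.50 Y27.00 E3.5671
G1 X14.50 Y1.50 E4.8393

At z = 24.6 mm: the cube does not reach this height (z outside [0, 22]); the cube at (-3.5, 13.5) does not reach this height (z outside [13, 18.5]); Merging all regions: nothing is present at this height; the cube at (14.5, 1.5) is present — its section is the full 23×25.5 rectangle; Combining (union): only the 23×25.5 cube at (14.5, 1.5) is present, so the union is just that shape — 1 connected region. The outline is a single polygon with 4 vertices. Extrusion per mm of travel: 0.4 × 0.3 / (π × 0.875²) = 0.049890. Accumulating E over each segment gives final E = 4.8393.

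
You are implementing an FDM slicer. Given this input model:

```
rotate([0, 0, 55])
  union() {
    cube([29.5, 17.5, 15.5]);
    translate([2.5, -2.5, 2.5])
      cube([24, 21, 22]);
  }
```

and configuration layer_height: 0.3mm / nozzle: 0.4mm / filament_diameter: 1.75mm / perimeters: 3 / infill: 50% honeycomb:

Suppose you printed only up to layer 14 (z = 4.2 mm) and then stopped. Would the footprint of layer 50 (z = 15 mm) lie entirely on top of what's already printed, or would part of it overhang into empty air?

Compare the two slices. At z = 4.2: the cube is present — its section is the full 29.5×17.5 rectangle (area 516.25 mm²); the 24×21 cube at (2.5, -2.5) contributes its full rectangle (area 504.00 mm²); Merging all regions: the regions partially overlap — summed areas 1020.25 mm² minus the doubly-counted overlap 420.00 mm² gives 600.25 mm² — area = 600.25 mm²; (rotated 55° about Z; rotation is an isometry so areas/perimeters/island counts are preserved). At z = 15: the 29.5×17.5 cube contributes its full rectangle (area 516.25 mm²); the 24×21 cube at (2.5, -2.5) contributes its full rectangle (area 504.00 mm²); Merging all regions: the regions partially overlap — summed areas 1020.25 mm² minus the doubly-counted overlap 420.00 mm² gives 600.25 mm² — area = 600.25 mm²; (rotated 55° about Z; rotation is an isometry so areas/perimeters/island counts are preserved). Checking containment: the cross-section at z = 15 is a subset of the cross-section at z = 4.2.

entirely on top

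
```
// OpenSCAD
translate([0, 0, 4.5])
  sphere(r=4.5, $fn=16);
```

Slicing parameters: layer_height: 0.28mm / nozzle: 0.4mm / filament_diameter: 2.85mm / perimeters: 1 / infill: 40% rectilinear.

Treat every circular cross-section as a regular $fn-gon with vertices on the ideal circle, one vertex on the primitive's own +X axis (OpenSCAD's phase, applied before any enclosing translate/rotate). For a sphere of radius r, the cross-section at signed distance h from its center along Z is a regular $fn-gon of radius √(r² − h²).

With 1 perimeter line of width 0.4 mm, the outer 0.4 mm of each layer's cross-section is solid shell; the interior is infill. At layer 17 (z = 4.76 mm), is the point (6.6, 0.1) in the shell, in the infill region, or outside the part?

outside

At z = 4.76 mm: the sphere: section is a regular 16-gon, circumradius = √(r²−h²) = √(4.5²−0.26²) = 4.492. Overall, the cross-section is a single solid region. The nearest boundary edge runs (4.49, 0.00)→(4.15, 1.72); distance from the point to it = 2.11 mm. The point is not inside any of the regions above, so it lies outside the cross-section (2.11 mm from the nearest boundary).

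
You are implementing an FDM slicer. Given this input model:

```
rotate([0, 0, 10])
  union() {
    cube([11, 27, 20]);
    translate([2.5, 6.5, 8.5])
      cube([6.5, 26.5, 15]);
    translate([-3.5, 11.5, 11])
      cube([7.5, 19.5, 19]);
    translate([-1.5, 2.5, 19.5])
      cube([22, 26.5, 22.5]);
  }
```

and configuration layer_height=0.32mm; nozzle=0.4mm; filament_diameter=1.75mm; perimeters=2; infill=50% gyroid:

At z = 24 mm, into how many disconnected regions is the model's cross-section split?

At z = 24 mm: the cube is absent (z outside [0, 20]); the cube at (2.5, 6.5) is absent (z outside [8.5, 23.5]); the cube at (-3.5, 11.5) (footprint 7.5×19.5) is included at this height; the cube at (-1.5, 2.5) is present — its section is the full 22×26.5 rectangle; Combining (union): the regions partially overlap (shared area 96.25 mm²), so overlapping operands fuse into one piece — 1 connected region; (rotated 10° about Z; rotation is an isometry so areas/perimeters/island counts are preserved). The result has 1 disconnected region.

1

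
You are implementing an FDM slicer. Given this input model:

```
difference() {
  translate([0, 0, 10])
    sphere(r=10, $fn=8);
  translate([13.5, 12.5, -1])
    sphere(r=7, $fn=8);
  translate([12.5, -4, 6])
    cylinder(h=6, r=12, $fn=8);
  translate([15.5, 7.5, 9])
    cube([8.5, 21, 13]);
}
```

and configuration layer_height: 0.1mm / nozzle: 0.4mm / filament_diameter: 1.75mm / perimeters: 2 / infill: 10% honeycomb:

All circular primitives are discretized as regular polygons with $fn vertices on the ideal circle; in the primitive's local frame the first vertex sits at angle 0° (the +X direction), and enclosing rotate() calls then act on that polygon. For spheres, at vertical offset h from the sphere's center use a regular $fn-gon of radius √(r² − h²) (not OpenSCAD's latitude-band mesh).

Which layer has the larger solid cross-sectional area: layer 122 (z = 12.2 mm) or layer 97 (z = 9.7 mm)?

layer 122 (z = 12.2 mm)

Layer 122 (z = 12.2): the sphere: section is a regular 8-gon, circumradius = √(r²−h²) = √(10²−2.2²) = 9.755 (area = (8/2)·9.755²·sin(360°/8) = 269.15 mm²); the sphere at (13.5, 12.5) is absent (|z−center|=13.200 > r=7); the cylinder at (12.5, -4) does not reach this height (z outside [6, 12]); the 8.5×21 cube at (15.5, 7.5) contributes its full rectangle (area 178.50 mm²); After the difference (first − rest): starting from the r=10 sphere (269.15 mm²), the 8.5×21 cube at (15.5, 7.5) misses the remaining region (no effect) — area = 269.15 mm². So its area = 269.15 mm². Layer 97 (z = 9.7): the sphere: section is a regular 8-gon, circumradius = √(r²−h²) = √(10²−0.3²) = 9.995 (area = (8/2)·9.995²·sin(360°/8) = 282.59 mm²); the sphere at (13.5, 12.5) is not intersected at this z (|z−center|=10.700 > r=7); the r=12 cylinder at (12.5, -4) contributes a regular 8-gon of circumradius 12 (area = (8/2)·12.000²·sin(360°/8) = 407.29 mm²); the cube at (15.5, 7.5) (footprint 8.5×21) is included at this height (area 178.50 mm²); Taking the first minus the rest: starting from the r=10 sphere (282.59 mm²), the r=12 cylinder at (12.5, -4) partially overlaps it — only the 86.29 mm² overlap (of its 407.29 mm²) is removed, clipping the outline; the 8.5×21 cube at (15.5, 7.5) misses the remaining region (no effect) — area = 196.29 mm². So its area = 196.29 mm². Layer 122 is larger (269.15 vs 196.29 mm²).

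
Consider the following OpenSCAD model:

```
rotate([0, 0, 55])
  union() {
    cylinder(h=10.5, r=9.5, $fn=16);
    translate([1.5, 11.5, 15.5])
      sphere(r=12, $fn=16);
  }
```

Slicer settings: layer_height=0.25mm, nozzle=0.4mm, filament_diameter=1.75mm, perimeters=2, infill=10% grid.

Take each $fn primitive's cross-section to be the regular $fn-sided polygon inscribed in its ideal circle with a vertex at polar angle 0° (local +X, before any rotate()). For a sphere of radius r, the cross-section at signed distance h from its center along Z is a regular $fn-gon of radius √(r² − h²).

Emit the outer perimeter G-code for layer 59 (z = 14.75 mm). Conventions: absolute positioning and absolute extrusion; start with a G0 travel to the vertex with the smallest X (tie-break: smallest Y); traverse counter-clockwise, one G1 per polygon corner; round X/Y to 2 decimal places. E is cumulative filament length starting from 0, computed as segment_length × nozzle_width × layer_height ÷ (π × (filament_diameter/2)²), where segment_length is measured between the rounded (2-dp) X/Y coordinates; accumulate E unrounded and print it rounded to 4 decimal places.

G0 X-20.35 Y5.75 Z14.75
G1 X-18.66 Y1.39 E0.1944
G1 X-15.43 Y-1.99 E0.3888
G1 X-11.15 Y-3.87 E0.5831
G1 X-6.48 Y-3.97 E0.7773
G1 X-2.12 Y-2.28 E0.9717
G1 X1.25 Y0.96 E1.1661
G1 X3.13 Y5.23 E1.3601
G1 X3.23 Y9.90 E1.5543
G1 X1.54 Y14.26 E1.7487
G1 X-1.69 Y17.64 E1.9431
G1 X-5.97 Y19.52 E2.1374
G1 X-10.64 Y19.62 E2.3316
G1 X-14.99 Y17.93 E2.5256
G1 X-18.37 Y14.69 E2.7203
G1 X-20.25 Y10.42 E2.9143
G1 X-20.35 Y5.75 E3.1085

At z = 14.75 mm: the cylinder does not reach this height (z outside [0, 10.5]); the r=12 sphere at (1.5, 11.5) slices to a regular 16-gon of circumradius 11.977 (√(r²−h²) with h=0.75 from center); Taking the union: only the r=12 sphere at (1.5, 11.5) is present, so the union is just that shape — 1 connected region; (whole slice rotated 55° about Z — lengths, areas and connectivity unchanged). The outline is a single polygon with 16 vertices. Extrusion per mm of travel: 0.4 × 0.25 / (π × 0.875²) = 0.041575. Accumulating E over each segment gives final E = 3.1085.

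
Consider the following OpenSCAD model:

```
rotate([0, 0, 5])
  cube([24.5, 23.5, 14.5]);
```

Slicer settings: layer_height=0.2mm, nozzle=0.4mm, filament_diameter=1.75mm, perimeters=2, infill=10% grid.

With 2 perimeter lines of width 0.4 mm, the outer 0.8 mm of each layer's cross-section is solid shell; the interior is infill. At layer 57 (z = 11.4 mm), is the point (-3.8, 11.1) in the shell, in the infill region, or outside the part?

At z = 11.4 mm: the cube (footprint 24.5×23.5) is included at this height; (rotated 5° about Z; rotation is an isometry so areas/perimeters/island counts are preserved). Overall, the cross-section is a single solid region. Undo the 5° rotation: the query point maps to (-2.818, 11.389) in the un-rotated model frame. The nearest boundary edge runs (0.00, 23.50)→(0.00, 0.00); distance from the point to it = 2.82 mm. The point is not inside any of the regions above, so it lies outside the cross-section (2.82 mm from the nearest boundary).

outside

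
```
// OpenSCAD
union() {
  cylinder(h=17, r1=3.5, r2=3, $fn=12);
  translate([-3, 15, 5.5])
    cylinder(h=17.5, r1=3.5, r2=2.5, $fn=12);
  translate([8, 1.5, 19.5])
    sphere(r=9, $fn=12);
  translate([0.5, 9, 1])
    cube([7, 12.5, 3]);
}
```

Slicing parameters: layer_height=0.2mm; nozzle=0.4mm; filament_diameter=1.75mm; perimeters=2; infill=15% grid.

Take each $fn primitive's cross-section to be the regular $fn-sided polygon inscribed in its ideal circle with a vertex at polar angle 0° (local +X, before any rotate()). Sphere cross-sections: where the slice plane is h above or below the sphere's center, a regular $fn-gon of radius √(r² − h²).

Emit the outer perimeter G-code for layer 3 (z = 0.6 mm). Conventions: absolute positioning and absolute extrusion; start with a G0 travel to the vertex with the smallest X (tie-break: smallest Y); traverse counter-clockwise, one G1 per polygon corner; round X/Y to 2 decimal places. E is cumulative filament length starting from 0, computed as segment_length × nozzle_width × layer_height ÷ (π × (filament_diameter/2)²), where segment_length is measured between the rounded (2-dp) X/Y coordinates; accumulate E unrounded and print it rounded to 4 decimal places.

At z = 0.6 mm: the cone: at t=0.035 of its height the radius interpolates to r₁+(r₂−r₁)t = 3.482, giving a regular 12-gon of that circumradius; the cone at (-3, 15) does not reach this height (z outside [5.5, 23]); the sphere at (8, 1.5) is absent (|z−center|=18.900 > r=9); the cube at (0.5, 9) does not reach this height (z outside [1, 4]); Merging all regions: only the cone is present, so the union is just that shape — 1 connected region. The outline is a single polygon with 12 vertices. Extrusion per mm of travel: 0.4 × 0.2 / (π × 0.875²) = 0.033260. Accumulating E over each segment gives final E = 0.7197.

G0 X-3.48 Y0.00 Z0.60
G1 X-3.02 Y-1.74 E0.0599
G1 X-1.74 Y-3.02 E0.1201
G1 X0.00 Y-3.48 E0.1799
G1 X1.74 Y-3.02 E0.2398
G1 X3.02 Y-1.74 E0.3000
G1 X3.48 Y0.00 E0.3599
G1 X3.02 Y1.74 E0.4197
G1 X1.74 Y3.02 E0.4799
G1 X0.00 Y3.48 E0.5398
G1 X-1.74 Y3.02 E0.5996
G1 X-3.02 Y1.74 E0.6599
G1 X-3.48 Y0.00 E0.7197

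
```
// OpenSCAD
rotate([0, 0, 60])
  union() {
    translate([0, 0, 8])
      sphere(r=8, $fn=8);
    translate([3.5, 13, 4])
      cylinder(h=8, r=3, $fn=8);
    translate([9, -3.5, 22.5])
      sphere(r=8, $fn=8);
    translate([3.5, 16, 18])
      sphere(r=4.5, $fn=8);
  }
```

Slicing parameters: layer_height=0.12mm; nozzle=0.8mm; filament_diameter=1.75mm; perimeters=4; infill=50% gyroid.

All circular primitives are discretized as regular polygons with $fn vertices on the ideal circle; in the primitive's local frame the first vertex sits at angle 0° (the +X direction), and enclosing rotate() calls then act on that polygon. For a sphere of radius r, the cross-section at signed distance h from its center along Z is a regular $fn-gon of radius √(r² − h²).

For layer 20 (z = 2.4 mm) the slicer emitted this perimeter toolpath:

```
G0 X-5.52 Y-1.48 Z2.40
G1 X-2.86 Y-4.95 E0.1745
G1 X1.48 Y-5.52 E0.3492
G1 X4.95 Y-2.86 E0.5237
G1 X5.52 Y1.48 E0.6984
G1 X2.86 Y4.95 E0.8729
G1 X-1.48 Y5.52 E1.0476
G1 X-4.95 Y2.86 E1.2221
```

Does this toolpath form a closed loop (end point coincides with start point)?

Start point (G0): (-5.52, -1.48). End point (last G1): the path does not return to the start — open.

no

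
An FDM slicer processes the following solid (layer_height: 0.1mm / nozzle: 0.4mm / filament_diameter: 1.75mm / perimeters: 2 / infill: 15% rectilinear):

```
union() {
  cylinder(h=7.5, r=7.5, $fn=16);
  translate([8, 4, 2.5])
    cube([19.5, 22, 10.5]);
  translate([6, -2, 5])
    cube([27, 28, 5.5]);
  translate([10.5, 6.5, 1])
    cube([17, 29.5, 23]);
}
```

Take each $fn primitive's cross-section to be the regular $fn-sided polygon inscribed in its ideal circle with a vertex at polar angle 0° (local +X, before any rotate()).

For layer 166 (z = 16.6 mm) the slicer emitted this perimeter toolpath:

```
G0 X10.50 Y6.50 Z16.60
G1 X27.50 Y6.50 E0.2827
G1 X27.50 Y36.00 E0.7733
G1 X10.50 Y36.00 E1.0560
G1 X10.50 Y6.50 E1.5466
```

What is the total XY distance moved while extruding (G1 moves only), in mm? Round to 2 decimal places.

93.00 mm

Sum the Euclidean lengths of each G1 segment: total = 93.00 mm.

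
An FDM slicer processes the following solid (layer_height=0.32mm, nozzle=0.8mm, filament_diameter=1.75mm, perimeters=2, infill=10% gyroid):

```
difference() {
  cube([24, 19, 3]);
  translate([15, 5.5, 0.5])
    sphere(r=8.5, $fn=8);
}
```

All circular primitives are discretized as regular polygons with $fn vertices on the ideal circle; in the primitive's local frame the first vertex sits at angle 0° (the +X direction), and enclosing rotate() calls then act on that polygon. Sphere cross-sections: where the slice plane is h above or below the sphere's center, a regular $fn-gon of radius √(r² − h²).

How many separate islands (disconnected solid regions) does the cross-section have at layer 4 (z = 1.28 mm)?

At z = 1.28 mm: the cube is present — its section is the full 24×19 rectangle; the r=8.5 sphere at (15, 5.5) contributes a regular 8-gon of circumradius √(8.5²−0.78²) = 8.464; Subtracting the remaining from the first: starting from the 24×19 cube, the r=8.5 sphere at (15, 5.5) partially overlaps it — only the 181.89 mm² overlap (of its 202.63 mm²) is removed, clipping the outline — 1 connected region. Overall, the cross-section is a single solid region. Island count = 1.

1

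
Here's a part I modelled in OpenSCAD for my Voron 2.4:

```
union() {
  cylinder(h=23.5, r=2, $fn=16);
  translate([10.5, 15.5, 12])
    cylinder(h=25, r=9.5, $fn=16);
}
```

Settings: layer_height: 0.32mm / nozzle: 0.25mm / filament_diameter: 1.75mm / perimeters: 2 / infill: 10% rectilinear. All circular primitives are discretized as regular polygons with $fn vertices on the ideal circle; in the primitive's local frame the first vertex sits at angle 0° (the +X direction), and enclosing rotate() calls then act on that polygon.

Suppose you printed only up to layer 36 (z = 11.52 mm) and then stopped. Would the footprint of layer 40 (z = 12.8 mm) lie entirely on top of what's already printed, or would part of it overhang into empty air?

part overhangs

Compare the two slices. At z = 11.52: the cylinder: section is a regular 16-gon, circumradius r=2 (area = (16/2)·2.000²·sin(360°/16) = 12.25 mm²); the cylinder at (10.5, 15.5) does not reach this height (z outside [12, 37]); Merging all regions: only the r=2 cylinder is present, so the union is just that shape — area = 12.25 mm². At z = 12.8: the r=2 cylinder contributes a regular 16-gon of circumradius 2 (area = (16/2)·2.000²·sin(360°/16) = 12.25 mm²); the cylinder at (10.5, 15.5): section is a regular 16-gon, circumradius r=9.5 (area = (16/2)·9.500²·sin(360°/16) = 276.30 mm²); Combining (union): the 2 present regions are separate (no shared area or edge), so areas and boundary lengths simply add and each stays a separate island — area = 288.54 mm². Checking containment: at z = 12.8 the cross-section extends beyond the z = 11.52 cross-section by about 276.30 mm².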